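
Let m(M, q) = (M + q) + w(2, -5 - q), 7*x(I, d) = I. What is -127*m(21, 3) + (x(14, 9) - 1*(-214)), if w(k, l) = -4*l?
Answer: -6896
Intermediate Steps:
x(I, d) = I/7
m(M, q) = 20 + M + 5*q (m(M, q) = (M + q) - 4*(-5 - q) = (M + q) + (20 + 4*q) = 20 + M + 5*q)
-127*m(21, 3) + (x(14, 9) - 1*(-214)) = -127*(20 + 21 + 5*3) + ((⅐)*14 - 1*(-214)) = -127*(20 + 21 + 15) + (2 + 214) = -127*56 + 216 = -7112 + 216 = -6896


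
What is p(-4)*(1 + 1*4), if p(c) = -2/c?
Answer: 5/2 ≈ 2.5000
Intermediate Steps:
p(-4)*(1 + 1*4) = (-2/(-4))*(1 + 1*4) = (-2*(-¼))*(1 + 4) = (½)*5 = 5/2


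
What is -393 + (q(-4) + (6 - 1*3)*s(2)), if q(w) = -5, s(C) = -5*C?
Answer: -428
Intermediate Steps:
-393 + (q(-4) + (6 - 1*3)*s(2)) = -393 + (-5 + (6 - 1*3)*(-5*2)) = -393 + (-5 + (6 - 3)*(-10)) = -393 + (-5 + 3*(-10)) = -393 + (-5 - 30) = -393 - 35 = -428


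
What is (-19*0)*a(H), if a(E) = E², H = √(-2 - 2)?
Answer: 0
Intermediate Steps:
H = 2*I (H = √(-4) = 2*I ≈ 2.0*I)
(-19*0)*a(H) = (-19*0)*(2*I)² = 0*(-4) = 0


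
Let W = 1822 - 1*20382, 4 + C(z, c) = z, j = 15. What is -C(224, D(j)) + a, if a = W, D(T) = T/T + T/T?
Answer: -18780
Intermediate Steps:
D(T) = 2 (D(T) = 1 + 1 = 2)
C(z, c) = -4 + z
W = -18560 (W = 1822 - 20382 = -18560)
a = -18560
-C(224, D(j)) + a = -(-4 + 224) - 18560 = -1*220 - 18560 = -220 - 18560 = -18780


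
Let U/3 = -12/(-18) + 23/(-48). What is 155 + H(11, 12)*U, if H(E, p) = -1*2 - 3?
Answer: 2435/16 ≈ 152.19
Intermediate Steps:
U = 9/16 (U = 3*(-12/(-18) + 23/(-48)) = 3*(-12*(-1/18) + 23*(-1/48)) = 3*(⅔ - 23/48) = 3*(3/16) = 9/16 ≈ 0.56250)
H(E, p) = -5 (H(E, p) = -2 - 3 = -5)
155 + H(11, 12)*U = 155 - 5*9/16 = 155 - 45/16 = 2435/16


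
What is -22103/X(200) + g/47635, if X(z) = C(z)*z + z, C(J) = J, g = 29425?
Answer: 26001719/382985400 ≈ 0.067892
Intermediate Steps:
X(z) = z + z² (X(z) = z*z + z = z² + z = z + z²)
-22103/X(200) + g/47635 = -22103*1/(200*(1 + 200)) + 29425/47635 = -22103/(200*201) + 29425*(1/47635) = -22103/40200 + 5885/9527 = 26001719/382985400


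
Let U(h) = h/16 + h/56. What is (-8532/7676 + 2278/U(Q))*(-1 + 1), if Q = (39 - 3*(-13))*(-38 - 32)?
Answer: 0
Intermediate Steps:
Q = -5460 (Q = (39 + 39)*(-70) = 78*(-70) = -5460)
U(h) = 9*h/112 (U(h) = h*(1/16) + h*(1/56) = h/16 + h/56 = 9*h/112)
(-8532/7676 + 2278/U(Q))*(-1 + 1) = (-8532/7676 + 2278/(((9/112)*(-5460))))*(-1 + 1) = (-8532*1/7676 + 2278/(-1755/4))*0 = (-2133/1919 + 2278*(-4/1755))*0 = (-2133/1919 - 9112/1755)*0 = -21229343/3367845*0 = 0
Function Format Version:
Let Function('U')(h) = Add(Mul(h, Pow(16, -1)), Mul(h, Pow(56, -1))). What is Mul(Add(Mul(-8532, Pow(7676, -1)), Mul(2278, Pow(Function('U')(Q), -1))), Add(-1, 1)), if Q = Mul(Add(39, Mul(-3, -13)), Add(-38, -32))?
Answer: 0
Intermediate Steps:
Q = -5460 (Q = Mul(Add(39, 39), -70) = Mul(78, -70) = -5460)
Function('U')(h) = Mul(Rational(9, 112), h) (Function('U')(h) = Add(Mul(h, Rational(1, 16)), Mul(h, Rational(1, 56))) = Add(Mul(Rational(1, 16), h), Mul(Rational(1, 56), h)) = Mul(Rational(9, 112), h))
Mul(Add(Mul(-8532, Pow(7676, -1)), Mul(2278, Pow(Function('U')(Q), -1))), Add(-1, 1)) = Mul(Add(Mul(-8532, Pow(7676, -1)), Mul(2278, Pow(Mul(Rational(9, 112), -5460), -1))), Add(-1, 1)) = Mul(Add(Mul(-8532, Rational(1, 7676)), Mul(2278, Pow(Rational(-1755, 4), -1))), 0) = Mul(Add(Rational(-2133, 1919), Mul(2278, Rational(-4, 1755))), 0) = Mul(Add(Rational(-2133, 1919), Rational(-9112, 1755)), 0) = Mul(Rational(-21229343, 3367845), 0) = 0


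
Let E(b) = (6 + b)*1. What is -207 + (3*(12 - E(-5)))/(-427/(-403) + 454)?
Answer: -37948224/183389 ≈ -206.93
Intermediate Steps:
E(b) = 6 + b
-207 + (3*(12 - E(-5)))/(-427/(-403) + 454) = -207 + (3*(12 - (6 - 5)))/(-427/(-403) + 454) = -207 + (3*(12 - 1*1))/(-427*(-1/403) + 454) = -207 + (3*(12 - 1))/(427/403 + 454) = -207 + (3*11)/(183389/403) = -207 + 33*(403/183389) = -207 + 13299/183389 = -37948224/183389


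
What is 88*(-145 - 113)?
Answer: -22704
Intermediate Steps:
88*(-145 - 113) = 88*(-258) = -22704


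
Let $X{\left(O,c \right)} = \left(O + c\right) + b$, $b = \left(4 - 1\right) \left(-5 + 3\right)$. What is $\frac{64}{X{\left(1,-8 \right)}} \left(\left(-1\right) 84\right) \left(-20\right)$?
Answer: $- \frac{107520}{13} \approx -8270.8$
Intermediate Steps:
$b = -6$ ($b = 3 \left(-2\right) = -6$)
$X{\left(O,c \right)} = -6 + O + c$ ($X{\left(O,c \right)} = \left(O + c\right) - 6 = -6 + O + c$)
$\frac{64}{X{\left(1,-8 \right)}} \left(\left(-1\right) 84\right) \left(-20\right) = \frac{64}{-6 + 1 - 8} \left(\left(-1\right) 84\right) \left(-20\right) = \frac{64}{-13} \left(-84\right) \left(-20\right) = 64 \left(- \frac{1}{13}\right) \left(-84\right) \left(-20\right) = \left(- \frac{64}{13}\right) \left(-84\right) \left(-20\right) = \frac{5376}{13} \left(-20\right) = - \frac{107520}{13}$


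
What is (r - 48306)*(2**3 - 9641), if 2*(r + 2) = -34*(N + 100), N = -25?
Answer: 477633039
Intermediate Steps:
r = -1277 (r = -2 + (-34*(-25 + 100))/2 = -2 + (-34*75)/2 = -2 + (1/2)*(-2550) = -2 - 1275 = -1277)
(r - 48306)*(2**3 - 9641) = (-1277 - 48306)*(2**3 - 9641) = -49583*(8 - 9641) = -49583*(-9633) = 477633039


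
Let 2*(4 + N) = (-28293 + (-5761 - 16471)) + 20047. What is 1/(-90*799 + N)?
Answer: -1/87153 ≈ -1.1474e-5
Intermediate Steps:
N = -15243 (N = -4 + ((-28293 + (-5761 - 16471)) + 20047)/2 = -4 + ((-28293 - 22232) + 20047)/2 = -4 + (-50525 + 20047)/2 = -4 + (1/2)*(-30478) = -4 - 15239 = -15243)
1/(-90*799 + N) = 1/(-90*799 - 15243) = 1/(-71910 - 15243) = 1/(-87153) = -1/87153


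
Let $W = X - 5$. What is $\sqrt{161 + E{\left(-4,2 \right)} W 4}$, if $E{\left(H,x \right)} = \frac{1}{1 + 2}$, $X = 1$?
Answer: $\frac{\sqrt{1401}}{3} \approx 12.477$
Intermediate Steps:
$E{\left(H,x \right)} = \frac{1}{3}$
$W = -4$ ($W = 1 - 5 = -4$)
$\sqrt{161 + E{\left(-4,2 \right)} W 4} = \sqrt{161 + \frac{1}{3} \left(-4\right) 4} = \sqrt{161 - \frac{16}{3}} = \sqrt{\frac{467}{3}} = \frac{\sqrt{1401}}{3}$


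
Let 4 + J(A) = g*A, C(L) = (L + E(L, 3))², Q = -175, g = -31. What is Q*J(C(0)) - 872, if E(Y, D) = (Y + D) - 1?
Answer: 21528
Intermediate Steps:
E(Y, D) = -1 + D + Y (E(Y, D) = (D + Y) - 1 = -1 + D + Y)
C(L) = (2 + 2*L)² (C(L) = (L + (-1 + 3 + L))² = (L + (2 + L))² = (2 + 2*L)²)
J(A) = -4 - 31*A
Q*J(C(0)) - 872 = -175*(-4 - 124*(1 + 0)²) - 872 = -175*(-4 - 124*1²) - 872 = -175*(-4 - 124) - 872 = -175*(-128) - 872 = 22400 - 872 = 21528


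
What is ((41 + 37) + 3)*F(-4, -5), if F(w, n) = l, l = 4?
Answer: 324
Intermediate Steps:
F(w, n) = 4
((41 + 37) + 3)*F(-4, -5) = ((41 + 37) + 3)*4 = (78 + 3)*4 = 81*4 = 324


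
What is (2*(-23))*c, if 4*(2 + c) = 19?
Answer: -253/2 ≈ -126.50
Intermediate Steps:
c = 11/4 (c = -2 + (¼)*19 = -2 + 19/4 = 11/4 ≈ 2.7500)
(2*(-23))*c = (2*(-23))*(11/4) = -46*11/4 = -253/2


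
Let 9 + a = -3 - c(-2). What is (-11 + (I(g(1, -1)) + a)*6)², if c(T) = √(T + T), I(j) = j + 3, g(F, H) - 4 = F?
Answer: 1081 + 840*I ≈ 1081.0 + 840.0*I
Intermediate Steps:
g(F, H) = 4 + F
I(j) = 3 + j
c(T) = √2*√T (c(T) = √(2*T) = √2*√T)
a = -12 - 2*I (a = -9 + (-3 - √2*√(-2)) = -9 + (-3 - √2*I*√2) = -9 + (-3 - 2*I) = -12 - 2*I ≈ -12.0 - 2.0*I)
(-11 + (I(g(1, -1)) + a)*6)² = (-11 + ((3 + (4 + 1)) + (-12 - 2*I))*6)² = (-11 + ((3 + 5) + (-12 - 2*I))*6)² = (-11 + (8 + (-12 - 2*I))*6)² = (-11 + (-4 - 2*I)*6)² = (-11 + (-24 - 12*I))² = (-35 - 12*I)²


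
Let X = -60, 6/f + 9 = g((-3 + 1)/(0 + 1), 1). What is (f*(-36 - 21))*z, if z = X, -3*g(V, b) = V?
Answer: -12312/5 ≈ -2462.4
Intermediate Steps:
g(V, b) = -V/3
f = -18/25 (f = 6/(-9 - (-3 + 1)/(3*(0 + 1))) = 6/(-9 - (-2)/(3*1)) = 6/(-9 - (-2)/3) = 6/(-9 - 1/3*(-2)) = 6/(-9 + 2/3) = 6/(-25/3) = 6*(-3/25) = -18/25 ≈ -0.72000)
z = -60
(f*(-36 - 21))*z = -18*(-36 - 21)/25*(-60) = -18/25*(-57)*(-60) = (1026/25)*(-60) = -12312/5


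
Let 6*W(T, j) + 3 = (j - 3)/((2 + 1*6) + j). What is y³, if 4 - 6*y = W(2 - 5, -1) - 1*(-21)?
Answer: -327082769/16003008 ≈ -20.439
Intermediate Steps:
W(T, j) = -½ + (-3 + j)/(6*(8 + j)) (W(T, j) = -½ + ((j - 3)/((2 + 1*6) + j))/6 = -½ + ((-3 + j)/((2 + 6) + j))/6 = -½ + ((-3 + j)/(8 + j))/6 = -½ + (-3 + j)/(6*(8 + j)))
y = -689/252 (y = ⅔ - ((-27 - 2*(-1))/(6*(8 - 1)) - 1*(-21))/6 = ⅔ - ((⅙)*(-27 + 2)/7 + 21)/6 = ⅔ - ((⅙)*(⅐)*(-25) + 21)/6 = ⅔ - (-25/42 + 21)/6 = ⅔ - ⅙*857/42 = ⅔ - 857/252 = -689/252 ≈ -2.7341)
y³ = (-689/252)³ = -327082769/16003008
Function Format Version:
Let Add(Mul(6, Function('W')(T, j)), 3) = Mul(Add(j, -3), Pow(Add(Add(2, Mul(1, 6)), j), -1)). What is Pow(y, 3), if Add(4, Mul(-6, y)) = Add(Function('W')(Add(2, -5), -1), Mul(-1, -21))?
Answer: Rational(-327082769, 16003008) ≈ -20.439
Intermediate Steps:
Function('W')(T, j) = Add(Rational(-1, 2), Mul(Rational(1, 6), Pow(Add(8, j), -1), Add(-3, j))) (Function('W')(T, j) = Add(Rational(-1, 2), Mul(Rational(1, 6), Mul(Add(j, -3), Pow(Add(Add(2, Mul(1, 6)), j), -1)))) = Add(Rational(-1, 2), Mul(Rational(1, 6), Mul(Add(-3, j), Pow(Add(Add(2, 6), j), -1)))) = Add(Rational(-1, 2), Mul(Rational(1, 6), Mul(Add(-3, j), Pow(Add(8, j), -1)))) = Add(Rational(-1, 2), Mul(Rational(1, 6), Mul(Pow(Add(8, j), -1), Add(-3, j)))) = Add(Rational(-1, 2), Mul(Rational(1, 6), Pow(Add(8, j), -1), Add(-3, j))))
y = Rational(-689, 252) (y = Add(Rational(2, 3), Mul(Rational(-1, 6), Add(Mul(Rational(1, 6), Pow(Add(8, -1), -1), Add(-27, Mul(-2, -1))), Mul(-1, -21)))) = Add(Rational(2, 3), Mul(Rational(-1, 6), Add(Mul(Rational(1, 6), Pow(7, -1), Add(-27, 2)), 21))) = Add(Rational(2, 3), Mul(Rational(-1, 6), Add(Mul(Rational(1, 6), Rational(1, 7), -25), 21))) = Add(Rational(2, 3), Mul(Rational(-1, 6), Add(Rational(-25, 42), 21))) = Add(Rational(2, 3), Mul(Rational(-1, 6), Rational(857, 42))) = Add(Rational(2, 3), Rational(-857, 252)) = Rational(-689, 252) ≈ -2.7341)
Pow(y, 3) = Pow(Rational(-689, 252), 3) = Rational(-327082769, 16003008)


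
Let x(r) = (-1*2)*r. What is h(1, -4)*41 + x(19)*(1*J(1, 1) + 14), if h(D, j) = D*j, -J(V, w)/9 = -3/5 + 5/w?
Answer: 4044/5 ≈ 808.80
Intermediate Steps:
J(V, w) = 27/5 - 45/w (J(V, w) = -9*(-3/5 + 5/w) = -9*(-3*⅕ + 5/w) = -9*(-⅗ + 5/w) = 27/5 - 45/w)
x(r) = -2*r
h(1, -4)*41 + x(19)*(1*J(1, 1) + 14) = (1*(-4))*41 + (-2*19)*(1*(27/5 - 45/1) + 14) = -4*41 - 38*(1*(27/5 - 45*1) + 14) = -164 - 38*(1*(27/5 - 45) + 14) = -164 - 38*(1*(-198/5) + 14) = -164 - 38*(-198/5 + 14) = -164 - 38*(-128/5) = -164 + 4864/5 = 4044/5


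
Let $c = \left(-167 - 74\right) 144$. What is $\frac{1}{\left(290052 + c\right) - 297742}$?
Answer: $- \frac{1}{42394} \approx -2.3588 \cdot 10^{-5}$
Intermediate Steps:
$c = -34704$ ($c = \left(-241\right) 144 = -34704$)
$\frac{1}{\left(290052 + c\right) - 297742} = \frac{1}{\left(290052 - 34704\right) - 297742} = \frac{1}{255348 - 297742} = \frac{1}{-42394} = - \frac{1}{42394}$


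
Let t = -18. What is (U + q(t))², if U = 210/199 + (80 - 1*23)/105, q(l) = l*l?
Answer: 5142876019681/48511225 ≈ 1.0601e+5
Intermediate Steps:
q(l) = l²
U = 11131/6965 (U = 210*(1/199) + (80 - 23)*(1/105) = 210/199 + 57*(1/105) = 210/199 + 19/35 = 11131/6965 ≈ 1.5981)
(U + q(t))² = (11131/6965 + (-18)²)² = (11131/6965 + 324)² = (2267791/6965)² = 5142876019681/48511225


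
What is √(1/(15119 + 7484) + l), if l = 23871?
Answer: √12195589105042/22603 ≈ 154.50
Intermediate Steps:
√(1/(15119 + 7484) + l) = √(1/(15119 + 7484) + 23871) = √(1/22603 + 23871) = √(539556214/22603) = √12195589105042/22603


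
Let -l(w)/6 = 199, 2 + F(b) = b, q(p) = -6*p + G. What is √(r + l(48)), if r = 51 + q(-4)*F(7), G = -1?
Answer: 2*I*√257 ≈ 32.062*I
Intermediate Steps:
q(p) = -1 - 6*p (q(p) = -6*p - 1 = -1 - 6*p)
F(b) = -2 + b
l(w) = -1194 (l(w) = -6*199 = -1194)
r = 166 (r = 51 + (-1 - 6*(-4))*(-2 + 7) = 51 + (-1 + 24)*5 = 51 + 23*5 = 51 + 115 = 166)
√(r + l(48)) = √(166 - 1194) = √(-1028) = 2*I*√257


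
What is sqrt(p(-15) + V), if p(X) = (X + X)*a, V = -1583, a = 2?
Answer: I*sqrt(1643) ≈ 40.534*I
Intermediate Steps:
p(X) = 4*X (p(X) = (X + X)*2 = (2*X)*2 = 4*X)
sqrt(p(-15) + V) = sqrt(4*(-15) - 1583) = sqrt(-60 - 1583) = sqrt(-1643) = I*sqrt(1643)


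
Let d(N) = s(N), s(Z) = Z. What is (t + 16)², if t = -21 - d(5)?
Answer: 100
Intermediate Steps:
d(N) = N
t = -26 (t = -21 - 1*5 = -21 - 5 = -26)
(t + 16)² = (-26 + 16)² = (-10)² = 100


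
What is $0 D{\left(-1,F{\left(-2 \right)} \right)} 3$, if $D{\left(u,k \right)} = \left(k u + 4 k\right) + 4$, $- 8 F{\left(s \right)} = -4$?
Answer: $0$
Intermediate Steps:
$F{\left(s \right)} = \frac{1}{2}$ ($F{\left(s \right)} = \left(- \frac{1}{8}\right) \left(-4\right) = \frac{1}{2}$)
$D{\left(u,k \right)} = 4 + 4 k + k u$ ($D{\left(u,k \right)} = \left(4 k + k u\right) + 4 = 4 + 4 k + k u$)
$0 D{\left(-1,F{\left(-2 \right)} \right)} 3 = 0 \left(4 + 4 \cdot \frac{1}{2} + \frac{1}{2} \left(-1\right)\right) 3 = 0 \left(4 + 2 - \frac{1}{2}\right) 3 = 0 \cdot \frac{11}{2} \cdot 3 = 0 \cdot 3 = 0$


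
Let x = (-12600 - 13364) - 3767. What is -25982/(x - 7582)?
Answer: 25982/37313 ≈ 0.69633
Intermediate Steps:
x = -29731 (x = -25964 - 3767 = -29731)
-25982/(x - 7582) = -25982/(-29731 - 7582) = -25982/(-37313) = -25982*(-1/37313) = 25982/37313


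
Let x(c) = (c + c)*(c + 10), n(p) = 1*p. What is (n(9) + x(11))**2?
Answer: 221841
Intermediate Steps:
n(p) = p
x(c) = 2*c*(10 + c) (x(c) = (2*c)*(10 + c) = 2*c*(10 + c))
(n(9) + x(11))**2 = (9 + 2*11*(10 + 11))**2 = (9 + 2*11*21)**2 = (9 + 462)**2 = 471**2 = 221841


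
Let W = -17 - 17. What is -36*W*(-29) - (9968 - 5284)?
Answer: -40180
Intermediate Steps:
W = -34
-36*W*(-29) - (9968 - 5284) = -36*(-34)*(-29) - (9968 - 5284) = 1224*(-29) - 1*4684 = -35496 - 4684 = -40180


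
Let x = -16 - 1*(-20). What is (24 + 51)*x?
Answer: 300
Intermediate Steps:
x = 4 (x = -16 + 20 = 4)
(24 + 51)*x = (24 + 51)*4 = 75*4 = 300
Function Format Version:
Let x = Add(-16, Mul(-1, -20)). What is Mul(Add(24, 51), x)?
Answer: 300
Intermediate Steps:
x = 4 (x = Add(-16, 20) = 4)
Mul(Add(24, 51), x) = Mul(Add(24, 51), 4) = Mul(75, 4) = 300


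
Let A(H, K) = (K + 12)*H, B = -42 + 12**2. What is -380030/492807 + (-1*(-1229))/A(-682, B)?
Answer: -15438931/19618412 ≈ -0.78696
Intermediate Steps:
B = 102 (B = -42 + 144 = 102)
A(H, K) = H*(12 + K) (A(H, K) = (12 + K)*H = H*(12 + K))
-380030/492807 + (-1*(-1229))/A(-682, B) = -380030/492807 + (-1*(-1229))/((-682*(12 + 102))) = -380030*1/492807 + 1229/((-682*114)) = -54290/70401 + 1229/(-77748) = -54290/70401 + 1229*(-1/77748) = -54290/70401 - 1229/77748 = -15438931/19618412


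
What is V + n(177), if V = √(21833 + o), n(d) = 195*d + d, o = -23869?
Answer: 34692 + 2*I*√509 ≈ 34692.0 + 45.122*I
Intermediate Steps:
n(d) = 196*d
V = 2*I*√509 (V = √(21833 - 23869) = √(-2036) = 2*I*√509 ≈ 45.122*I)
V + n(177) = 2*I*√509 + 196*177 = 2*I*√509 + 34692 = 34692 + 2*I*√509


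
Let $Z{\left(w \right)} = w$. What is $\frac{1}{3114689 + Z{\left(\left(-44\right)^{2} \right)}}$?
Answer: $\frac{1}{3116625} \approx 3.2086 \cdot 10^{-7}$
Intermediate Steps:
$\frac{1}{3114689 + Z{\left(\left(-44\right)^{2} \right)}} = \frac{1}{3114689 + \left(-44\right)^{2}} = \frac{1}{3114689 + 1936} = \frac{1}{3116625}$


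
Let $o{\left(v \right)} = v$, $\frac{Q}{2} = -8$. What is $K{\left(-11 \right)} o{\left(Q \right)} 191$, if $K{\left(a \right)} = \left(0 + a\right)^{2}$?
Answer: $-369776$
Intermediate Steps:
$Q = -16$ ($Q = 2 \left(-8\right) = -16$)
$K{\left(a \right)} = a^{2}$
$K{\left(-11 \right)} o{\left(Q \right)} 191 = \left(-11\right)^{2} \left(-16\right) 191 = 121 \left(-16\right) 191 = \left(-1936\right) 191 = -369776$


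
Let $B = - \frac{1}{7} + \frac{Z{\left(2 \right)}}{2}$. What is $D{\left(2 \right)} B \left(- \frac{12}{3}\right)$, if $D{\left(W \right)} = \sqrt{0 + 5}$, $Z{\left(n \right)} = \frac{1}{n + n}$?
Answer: $\frac{\sqrt{5}}{14} \approx 0.15972$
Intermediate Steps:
$Z{\left(n \right)} = \frac{1}{2 n}$
$D{\left(W \right)} = \sqrt{5}$
$B = - \frac{1}{56}$ ($B = - \frac{1}{7} + \frac{\frac{1}{2} \cdot \frac{1}{2}}{2} = \left(-1\right) \frac{1}{7} + \frac{1}{2} \cdot \frac{1}{2} \cdot \frac{1}{2} = - \frac{1}{7} + \frac{1}{4} \cdot \frac{1}{2} = - \frac{1}{7} + \frac{1}{8} = - \frac{1}{56} \approx -0.017857$)
$D{\left(2 \right)} B \left(- \frac{12}{3}\right) = \sqrt{5} \left(- \frac{1}{56}\right) \left(- \frac{12}{3}\right) = - \frac{\sqrt{5}}{56} \left(\left(-12\right) \frac{1}{3}\right) = - \frac{\sqrt{5}}{56} \left(-4\right) = \frac{\sqrt{5}}{14}$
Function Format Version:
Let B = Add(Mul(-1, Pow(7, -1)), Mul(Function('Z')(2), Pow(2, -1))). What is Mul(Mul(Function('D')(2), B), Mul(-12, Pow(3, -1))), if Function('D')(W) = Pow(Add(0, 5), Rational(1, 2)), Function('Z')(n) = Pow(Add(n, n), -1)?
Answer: Mul(Rational(1, 14), Pow(5, Rational(1, 2))) ≈ 0.15972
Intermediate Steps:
Function('Z')(n) = Mul(Rational(1, 2), Pow(n, -1)) (Function('Z')(n) = Pow(Mul(2, n), -1) = Mul(Rational(1, 2), Pow(n, -1)))
Function('D')(W) = Pow(5, Rational(1, 2))
B = Rational(-1, 56) (B = Add(Mul(-1, Pow(7, -1)), Mul(Mul(Rational(1, 2), Pow(2, -1)), Pow(2, -1))) = Add(Mul(-1, Rational(1, 7)), Mul(Mul(Rational(1, 2), Rational(1, 2)), Rational(1, 2))) = Add(Rational(-1, 7), Mul(Rational(1, 4), Rational(1, 2))) = Add(Rational(-1, 7), Rational(1, 8)) = Rational(-1, 56) ≈ -0.017857)
Mul(Mul(Function('D')(2), B), Mul(-12, Pow(3, -1))) = Mul(Mul(Pow(5, Rational(1, 2)), Rational(-1, 56)), Mul(-12, Pow(3, -1))) = Mul(Mul(Rational(-1, 56), Pow(5, Rational(1, 2))), Mul(-12, Rational(1, 3))) = Mul(Mul(Rational(-1, 56), Pow(5, Rational(1, 2))), -4) = Mul(Rational(1, 14), Pow(5, Rational(1, 2)))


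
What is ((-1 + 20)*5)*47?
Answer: 4465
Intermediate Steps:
((-1 + 20)*5)*47 = (19*5)*47 = 95*47 = 4465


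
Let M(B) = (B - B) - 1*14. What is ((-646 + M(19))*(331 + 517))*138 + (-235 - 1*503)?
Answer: -77236578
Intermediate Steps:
M(B) = -14 (M(B) = 0 - 14 = -14)
((-646 + M(19))*(331 + 517))*138 + (-235 - 1*503) = ((-646 - 14)*(331 + 517))*138 + (-235 - 1*503) = -660*848*138 + (-235 - 503) = -559680*138 - 738 = -77235840 - 738 = -77236578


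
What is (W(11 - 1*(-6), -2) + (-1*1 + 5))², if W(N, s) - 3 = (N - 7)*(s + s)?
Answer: 1089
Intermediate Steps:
W(N, s) = 3 + 2*s*(-7 + N) (W(N, s) = 3 + (N - 7)*(s + s) = 3 + (-7 + N)*(2*s) = 3 + 2*s*(-7 + N))
(W(11 - 1*(-6), -2) + (-1*1 + 5))² = ((3 - 14*(-2) + 2*(11 - 1*(-6))*(-2)) + (-1*1 + 5))² = ((3 + 28 + 2*(11 + 6)*(-2)) + (-1 + 5))² = ((3 + 28 + 2*17*(-2)) + 4)² = ((3 + 28 - 68) + 4)² = (-37 + 4)² = (-33)² = 1089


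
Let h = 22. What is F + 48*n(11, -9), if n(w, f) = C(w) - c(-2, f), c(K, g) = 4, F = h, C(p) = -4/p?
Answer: -2062/11 ≈ -187.45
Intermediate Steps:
F = 22
n(w, f) = -4 - 4/w (n(w, f) = -4/w - 1*4 = -4/w - 4 = -4 - 4/w)
F + 48*n(11, -9) = 22 + 48*(-4 - 4/11) = 22 + 48*(-48/11) = 22 - 2304/11 = -2062/11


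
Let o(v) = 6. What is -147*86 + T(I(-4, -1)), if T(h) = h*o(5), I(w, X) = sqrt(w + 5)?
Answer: -12636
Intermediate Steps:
I(w, X) = sqrt(5 + w)
T(h) = 6*h (T(h) = h*6 = 6*h)
-147*86 + T(I(-4, -1)) = -147*86 + 6*sqrt(5 - 4) = -12642 + 6*sqrt(1) = -12642 + 6*1 = -12642 + 6 = -12636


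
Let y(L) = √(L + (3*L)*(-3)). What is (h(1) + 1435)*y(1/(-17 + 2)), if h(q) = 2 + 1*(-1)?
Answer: 2872*√30/15 ≈ 1048.7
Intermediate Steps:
h(q) = 1 (h(q) = 2 - 1 = 1)
y(L) = 2*√2*√(-L) (y(L) = √(L - 9*L) = √(-8*L) = 2*√2*√(-L))
(h(1) + 1435)*y(1/(-17 + 2)) = (1 + 1435)*(2*√2*√(-1/(-17 + 2))) = 1436*(2*√2*√(-1/(-15))) = 1436*(2*√2*√(-1*(-1/15))) = 1436*(2*√2*√(1/15)) = 1436*(2*√2*(√15/15)) = 1436*(2*√30/15) = 2872*√30/15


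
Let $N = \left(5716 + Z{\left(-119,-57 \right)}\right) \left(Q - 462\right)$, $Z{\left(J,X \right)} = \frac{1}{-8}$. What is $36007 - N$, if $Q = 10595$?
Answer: $- \frac{463063635}{8} \approx -5.7883 \cdot 10^{7}$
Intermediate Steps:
$Z{\left(J,X \right)} = - \frac{1}{8}$
$N = \frac{463351691}{8}$ ($N = \left(5716 - \frac{1}{8}\right) \left(10595 - 462\right) = \frac{45727}{8} \cdot 10133 = \frac{463351691}{8} \approx 5.7919 \cdot 10^{7}$)
$36007 - N = 36007 - \frac{463351691}{8} = - \frac{463063635}{8}$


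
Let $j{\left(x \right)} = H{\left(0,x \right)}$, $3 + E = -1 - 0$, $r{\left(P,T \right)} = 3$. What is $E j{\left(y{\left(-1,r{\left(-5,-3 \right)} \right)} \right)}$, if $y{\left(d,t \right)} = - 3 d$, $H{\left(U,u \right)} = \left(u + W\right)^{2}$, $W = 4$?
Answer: $-196$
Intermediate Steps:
$E = -4$ ($E = -3 - 1 = -4$)
$H{\left(U,u \right)} = \left(4 + u\right)^{2}$ ($H{\left(U,u \right)} = \left(u + 4\right)^{2} = \left(4 + u\right)^{2}$)
$j{\left(x \right)} = \left(4 + x\right)^{2}$
$E j{\left(y{\left(-1,r{\left(-5,-3 \right)} \right)} \right)} = - 4 \left(4 - -3\right)^{2} = - 4 \left(4 + 3\right)^{2} = - 4 \cdot 7^{2} = \left(-4\right) 49 = -196$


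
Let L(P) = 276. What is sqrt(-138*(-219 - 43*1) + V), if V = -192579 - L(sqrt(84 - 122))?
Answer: 3*I*sqrt(17411) ≈ 395.85*I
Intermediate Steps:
V = -192855 (V = -192579 - 1*276 = -192579 - 276 = -192855)
sqrt(-138*(-219 - 43*1) + V) = sqrt(-138*(-219 - 43*1) - 192855) = sqrt(-138*(-219 - 43) - 192855) = sqrt(-138*(-262) - 192855) = sqrt(36156 - 192855) = sqrt(-156699) = 3*I*sqrt(17411)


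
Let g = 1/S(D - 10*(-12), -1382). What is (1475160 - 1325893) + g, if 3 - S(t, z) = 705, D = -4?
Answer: 104785433/702 ≈ 1.4927e+5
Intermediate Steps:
S(t, z) = -702 (S(t, z) = 3 - 1*705 = 3 - 705 = -702)
g = -1/702 (g = 1/(-702) = -1/702 ≈ -0.0014245)
(1475160 - 1325893) + g = (1475160 - 1325893) - 1/702 = 149267 - 1/702 = 104785433/702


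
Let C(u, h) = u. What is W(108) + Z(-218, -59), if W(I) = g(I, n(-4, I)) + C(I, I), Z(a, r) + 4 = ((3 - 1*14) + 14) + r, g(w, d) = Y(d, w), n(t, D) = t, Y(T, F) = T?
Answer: 44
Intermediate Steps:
g(w, d) = d
Z(a, r) = -1 + r (Z(a, r) = -4 + (((3 - 1*14) + 14) + r) = -4 + (((3 - 14) + 14) + r) = -4 + ((-11 + 14) + r) = -4 + (3 + r) = -1 + r)
W(I) = -4 + I
W(108) + Z(-218, -59) = (-4 + 108) + (-1 - 59) = 104 - 60 = 44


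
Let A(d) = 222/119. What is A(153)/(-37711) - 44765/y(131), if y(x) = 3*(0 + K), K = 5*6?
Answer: -40177567373/80776962 ≈ -497.39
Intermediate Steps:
A(d) = 222/119 (A(d) = 222*(1/119) = 222/119)
K = 30
y(x) = 90 (y(x) = 3*(0 + 30) = 3*30 = 90)
A(153)/(-37711) - 44765/y(131) = (222/119)/(-37711) - 44765/90 = (222/119)*(-1/37711) - 44765*1/90 = -222/4487609 - 8953/18 = -40177567373/80776962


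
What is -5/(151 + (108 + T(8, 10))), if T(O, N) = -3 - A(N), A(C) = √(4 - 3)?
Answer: -1/51 ≈ -0.019608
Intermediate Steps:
A(C) = 1 (A(C) = √1 = 1)
T(O, N) = -4 (T(O, N) = -3 - 1*1 = -3 - 1 = -4)
-5/(151 + (108 + T(8, 10))) = -5/(151 + (108 - 4)) = -5/(151 + 104) = -5/255 = (1/255)*(-5) = -1/51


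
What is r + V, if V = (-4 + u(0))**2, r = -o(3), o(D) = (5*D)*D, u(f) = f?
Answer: -29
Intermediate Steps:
o(D) = 5*D**2
r = -45 (r = -5*3**2 = -5*9 = -1*45 = -45)
V = 16 (V = (-4 + 0)**2 = (-4)**2 = 16)
r + V = -45 + 16 = -29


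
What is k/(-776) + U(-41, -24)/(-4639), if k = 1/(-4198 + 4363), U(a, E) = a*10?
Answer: 52491761/593977560 ≈ 0.088373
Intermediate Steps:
U(a, E) = 10*a
k = 1/165 ≈ 0.0060606
k/(-776) + U(-41, -24)/(-4639) = (1/165)/(-776) + (10*(-41))/(-4639) = (1/165)*(-1/776) - 410*(-1/4639) = -1/128040 + 410/4639 = 52491761/593977560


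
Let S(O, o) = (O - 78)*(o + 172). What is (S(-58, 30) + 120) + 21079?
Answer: -6273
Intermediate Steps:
S(O, o) = (-78 + O)*(172 + o)
(S(-58, 30) + 120) + 21079 = ((-13416 - 78*30 + 172*(-58) - 58*30) + 120) + 21079 = ((-13416 - 2340 - 9976 - 1740) + 120) + 21079 = (-27472 + 120) + 21079 = -27352 + 21079 = -6273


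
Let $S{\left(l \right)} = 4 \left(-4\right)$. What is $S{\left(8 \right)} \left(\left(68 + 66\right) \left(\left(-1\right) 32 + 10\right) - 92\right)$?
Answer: $48640$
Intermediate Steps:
$S{\left(l \right)} = -16$
$S{\left(8 \right)} \left(\left(68 + 66\right) \left(\left(-1\right) 32 + 10\right) - 92\right) = - 16 \left(\left(68 + 66\right) \left(\left(-1\right) 32 + 10\right) - 92\right) = - 16 \left(134 \left(-32 + 10\right) - 92\right) = - 16 \left(134 \left(-22\right) - 92\right) = - 16 \left(-2948 - 92\right) = \left(-16\right) \left(-3040\right) = 48640$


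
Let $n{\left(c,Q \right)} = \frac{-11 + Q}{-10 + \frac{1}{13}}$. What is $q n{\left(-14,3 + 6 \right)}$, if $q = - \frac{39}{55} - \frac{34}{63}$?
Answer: $- \frac{112502}{446985} \approx -0.25169$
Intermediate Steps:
$n{\left(c,Q \right)} = \frac{143}{129} - \frac{13 Q}{129}$ ($n{\left(c,Q \right)} = \frac{-11 + Q}{-10 + \frac{1}{13}} = \frac{-11 + Q}{- \frac{129}{13}} = \left(-11 + Q\right) \left(- \frac{13}{129}\right) = \frac{143}{129} - \frac{13 Q}{129}$)
$q = - \frac{4327}{3465}$ ($q = \left(-39\right) \frac{1}{55} - \frac{34}{63} = - \frac{39}{55} - \frac{34}{63} = - \frac{4327}{3465} \approx -1.2488$)
$q n{\left(-14,3 + 6 \right)} = - \frac{4327 \left(\frac{143}{129} - \frac{13 \left(3 + 6\right)}{129}\right)}{3465} = - \frac{4327 \left(\frac{143}{129} - \frac{39}{43}\right)}{3465} = \left(- \frac{4327}{3465}\right) \frac{26}{129} = - \frac{112502}{446985}$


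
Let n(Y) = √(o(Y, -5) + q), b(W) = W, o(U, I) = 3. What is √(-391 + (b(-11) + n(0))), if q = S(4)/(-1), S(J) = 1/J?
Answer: √(-1608 + 2*√11)/2 ≈ 20.009*I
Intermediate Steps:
q = -¼ (q = 1/(4*(-1)) = (¼)*(-1) = -¼ ≈ -0.25000)
n(Y) = √11/2 (n(Y) = √(3 - ¼) = √(11/4) = √11/2)
√(-391 + (b(-11) + n(0))) = √(-391 + (-11 + √11/2)) = √(-402 + √11/2)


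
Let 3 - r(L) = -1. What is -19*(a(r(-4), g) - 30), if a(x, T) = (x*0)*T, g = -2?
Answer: 570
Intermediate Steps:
r(L) = 4 (r(L) = 3 - 1*(-1) = 3 + 1 = 4)
a(x, T) = 0 (a(x, T) = 0*T = 0)
-19*(a(r(-4), g) - 30) = -19*(0 - 30) = -19*(-30) = 570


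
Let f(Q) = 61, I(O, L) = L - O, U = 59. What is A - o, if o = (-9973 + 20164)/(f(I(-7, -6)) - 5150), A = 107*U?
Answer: 32137048/5089 ≈ 6315.0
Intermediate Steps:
A = 6313 (A = 107*59 = 6313)
o = -10191/5089 (o = (-9973 + 20164)/(61 - 5150) = 10191/(-5089) = 10191*(-1/5089) = -10191/5089 ≈ -2.0026)
A - o = 6313 - 1*(-10191/5089) = 6313 + 10191/5089 = 32137048/5089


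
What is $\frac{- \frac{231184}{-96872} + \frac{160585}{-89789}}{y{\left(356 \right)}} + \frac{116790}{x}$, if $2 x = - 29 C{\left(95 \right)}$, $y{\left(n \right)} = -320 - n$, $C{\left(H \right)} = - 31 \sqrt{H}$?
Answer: $- \frac{50015289}{56537260052} + \frac{46716 \sqrt{95}}{17081} \approx 26.656$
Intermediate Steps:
$x = \frac{899 \sqrt{95}}{2}$ ($x = \frac{\left(-29\right) \left(- 31 \sqrt{95}\right)}{2} = \frac{899 \sqrt{95}}{2} \approx 4381.2$)
$\frac{- \frac{231184}{-96872} + \frac{160585}{-89789}}{y{\left(356 \right)}} + \frac{116790}{x} = \frac{- \frac{231184}{-96872} + \frac{160585}{-89789}}{-320 - 356} + \frac{116790}{\frac{899}{2} \sqrt{95}} = \frac{\left(-231184\right) \left(- \frac{1}{96872}\right) + 160585 \left(- \frac{1}{89789}\right)}{-320 - 356} + 116790 \frac{2 \sqrt{95}}{85405} = \frac{\frac{28898}{12109} - \frac{160585}{89789}}{-676} + \frac{46716 \sqrt{95}}{17081} = \frac{650198757}{1087255001} \left(- \frac{1}{676}\right) + \frac{46716 \sqrt{95}}{17081} = - \frac{50015289}{56537260052} + \frac{46716 \sqrt{95}}{17081}$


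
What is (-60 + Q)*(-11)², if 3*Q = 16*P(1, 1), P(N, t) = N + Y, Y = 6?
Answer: -8228/3 ≈ -2742.7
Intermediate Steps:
P(N, t) = 6 + N (P(N, t) = N + 6 = 6 + N)
Q = 112/3 (Q = (16*(6 + 1))/3 = (16*7)/3 = (⅓)*112 = 112/3 ≈ 37.333)
(-60 + Q)*(-11)² = (-60 + 112/3)*(-11)² = -68/3*121 = -8228/3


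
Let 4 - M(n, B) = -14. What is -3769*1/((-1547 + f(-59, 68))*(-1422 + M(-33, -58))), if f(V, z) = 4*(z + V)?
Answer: -3769/2121444 ≈ -0.0017766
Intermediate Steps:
f(V, z) = 4*V + 4*z (f(V, z) = 4*(V + z) = 4*V + 4*z)
M(n, B) = 18 (M(n, B) = 4 - 1*(-14) = 4 + 14 = 18)
-3769*1/((-1547 + f(-59, 68))*(-1422 + M(-33, -58))) = -3769*1/((-1547 + (4*(-59) + 4*68))*(-1422 + 18)) = -3769*(-1/(1404*(-1547 + (-236 + 272)))) = -3769*(-1/(1404*(-1547 + 36))) = -3769/((-1404*(-1511))) = -3769/2121444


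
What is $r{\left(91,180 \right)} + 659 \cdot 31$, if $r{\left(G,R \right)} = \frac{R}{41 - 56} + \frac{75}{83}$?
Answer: $\frac{1694686}{83} \approx 20418.0$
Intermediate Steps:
$r{\left(G,R \right)} = \frac{75}{83} - \frac{R}{15}$ ($r{\left(G,R \right)} = \frac{R}{41 - 56} + 75 \cdot \frac{1}{83} = \frac{R}{-15} + \frac{75}{83} = R \left(- \frac{1}{15}\right) + \frac{75}{83} = - \frac{R}{15} + \frac{75}{83} = \frac{75}{83} - \frac{R}{15}$)
$r{\left(91,180 \right)} + 659 \cdot 31 = \left(\frac{75}{83} - 12\right) + 659 \cdot 31 = \left(\frac{75}{83} - 12\right) + 20429 = - \frac{921}{83} + 20429 = \frac{1694686}{83}$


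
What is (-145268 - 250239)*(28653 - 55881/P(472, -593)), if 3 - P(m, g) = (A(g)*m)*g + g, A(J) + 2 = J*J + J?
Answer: -1113511982057892812913/98258610980 ≈ -1.1332e+10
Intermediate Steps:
A(J) = -2 + J + J² (A(J) = -2 + (J*J + J) = -2 + (J² + J) = -2 + (J + J²) = -2 + J + J²)
P(m, g) = 3 - g - g*m*(-2 + g + g²) (P(m, g) = 3 - (((-2 + g + g²)*m)*g + g) = 3 - ((m*(-2 + g + g²))*g + g) = 3 - (g*m*(-2 + g + g²) + g) = 3 - (g + g*m*(-2 + g + g²)) = 3 + (-g - g*m*(-2 + g + g²)) = 3 - g - g*m*(-2 + g + g²))
(-145268 - 250239)*(28653 - 55881/P(472, -593)) = (-145268 - 250239)*(28653 - 55881/(3 - 1*(-593) - 1*(-593)*472*(-2 - 593 + (-593)²))) = -395507*(28653 - 55881/(3 + 593 - 1*(-593)*472*(-2 - 593 + 351649))) = -395507*(28653 - 55881/(3 + 593 - 1*(-593)*472*351054)) = -395507*(28653 - 55881/(3 + 593 + 98258610384)) = -395507*(28653 - 55881/98258610980) = -395507*2815403980354059/98258610980 = -1113511982057892812913/98258610980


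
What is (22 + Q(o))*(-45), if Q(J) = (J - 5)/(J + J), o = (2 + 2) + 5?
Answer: -1000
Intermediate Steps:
o = 9 (o = 4 + 5 = 9)
Q(J) = (-5 + J)/(2*J) (Q(J) = (-5 + J)/((2*J)) = (-5 + J)*(1/(2*J)) = (-5 + J)/(2*J))
(22 + Q(o))*(-45) = (22 + (1/2)*(-5 + 9)/9)*(-45) = (22 + (1/2)*(1/9)*4)*(-45) = (22 + 2/9)*(-45) = (200/9)*(-45) = -1000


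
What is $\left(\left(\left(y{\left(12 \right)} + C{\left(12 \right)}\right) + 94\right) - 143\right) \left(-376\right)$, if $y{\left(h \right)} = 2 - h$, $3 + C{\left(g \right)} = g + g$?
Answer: $14288$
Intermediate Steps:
$C{\left(g \right)} = -3 + 2 g$ ($C{\left(g \right)} = -3 + \left(g + g\right) = -3 + 2 g$)
$\left(\left(\left(y{\left(12 \right)} + C{\left(12 \right)}\right) + 94\right) - 143\right) \left(-376\right) = \left(\left(\left(\left(2 - 12\right) + \left(-3 + 2 \cdot 12\right)\right) + 94\right) - 143\right) \left(-376\right) = \left(\left(\left(\left(2 - 12\right) + \left(-3 + 24\right)\right) + 94\right) - 143\right) \left(-376\right) = \left(\left(\left(-10 + 21\right) + 94\right) - 143\right) \left(-376\right) = \left(\left(11 + 94\right) - 143\right) \left(-376\right) = \left(105 - 143\right) \left(-376\right) = \left(-38\right) \left(-376\right) = 14288$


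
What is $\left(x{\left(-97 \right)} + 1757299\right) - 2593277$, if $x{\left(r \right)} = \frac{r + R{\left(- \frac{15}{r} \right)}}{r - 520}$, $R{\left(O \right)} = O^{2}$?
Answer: $- \frac{4853146477786}{5805353} \approx -8.3598 \cdot 10^{5}$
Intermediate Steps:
$x{\left(r \right)} = \frac{r + \frac{225}{r^{2}}}{-520 + r}$ ($x{\left(r \right)} = \frac{r + \left(- \frac{15}{r}\right)^{2}}{r - 520} = \frac{r + \frac{225}{r^{2}}}{-520 + r}$)
$\left(x{\left(-97 \right)} + 1757299\right) - 2593277 = \left(\frac{225 + \left(-97\right)^{3}}{9409 \left(-520 - 97\right)} + 1757299\right) - 2593277 = \left(\frac{225 - 912673}{9409 \left(-617\right)} + 1757299\right) - 2593277 = \left(\frac{1}{9409} \left(- \frac{1}{617}\right) \left(-912448\right) + 1757299\right) - 2593277 = \left(\frac{912448}{5805353} + 1757299\right) - 2593277 = \frac{10201741933995}{5805353} - 2593277 = - \frac{4853146477786}{5805353}$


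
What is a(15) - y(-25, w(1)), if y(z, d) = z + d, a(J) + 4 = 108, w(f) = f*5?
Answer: 124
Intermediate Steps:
w(f) = 5*f
a(J) = 104 (a(J) = -4 + 108 = 104)
y(z, d) = d + z
a(15) - y(-25, w(1)) = 104 - (5*1 - 25) = 104 - (5 - 25) = 104 - 1*(-20) = 104 + 20 = 124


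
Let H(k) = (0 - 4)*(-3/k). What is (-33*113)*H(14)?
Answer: -22374/7 ≈ -3196.3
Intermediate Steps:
H(k) = 12/k (H(k) = -(-12)/k = 12/k)
(-33*113)*H(14) = (-33*113)*(12/14) = -44748/14 = -3729*6/7 = -22374/7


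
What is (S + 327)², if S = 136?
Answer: 214369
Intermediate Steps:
(S + 327)² = (136 + 327)² = 463² = 214369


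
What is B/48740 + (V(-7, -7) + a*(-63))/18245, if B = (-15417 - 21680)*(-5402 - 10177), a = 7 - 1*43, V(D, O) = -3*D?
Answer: 2108904073959/177852260 ≈ 11858.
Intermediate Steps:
a = -36 (a = 7 - 43 = -36)
B = 577934163 (B = -37097*(-15579) = 577934163)
B/48740 + (V(-7, -7) + a*(-63))/18245 = 577934163/48740 + (-3*(-7) - 36*(-63))/18245 = 577934163*(1/48740) + (21 + 2268)*(1/18245) = 577934163/48740 + 2289*(1/18245) = 577934163/48740 + 2289/18245 = 2108904073959/177852260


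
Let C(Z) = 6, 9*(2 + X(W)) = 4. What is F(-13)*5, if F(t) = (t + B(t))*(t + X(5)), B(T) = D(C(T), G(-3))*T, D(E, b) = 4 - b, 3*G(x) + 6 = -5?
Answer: 221390/27 ≈ 8199.6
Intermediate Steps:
X(W) = -14/9 (X(W) = -2 + (⅑)*4 = -2 + 4/9 = -14/9)
G(x) = -11/3 (G(x) = -2 + (⅓)*(-5) = -2 - 5/3 = -11/3)
B(T) = 23*T/3 (B(T) = (4 - 1*(-11/3))*T = (4 + 11/3)*T = 23*T/3)
F(t) = 26*t*(-14/9 + t)/3 (F(t) = (t + 23*t/3)*(t - 14/9) = (26*t/3)*(-14/9 + t) = 26*t*(-14/9 + t)/3)
F(-13)*5 = ((26/27)*(-13)*(-14 + 9*(-13)))*5 = ((26/27)*(-13)*(-14 - 117))*5 = ((26/27)*(-13)*(-131))*5 = (44278/27)*5 = 221390/27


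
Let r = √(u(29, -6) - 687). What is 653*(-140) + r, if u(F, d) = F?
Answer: -91420 + I*√658 ≈ -91420.0 + 25.652*I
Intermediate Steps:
r = I*√658 (r = √(29 - 687) = √(-658) = I*√658 ≈ 25.652*I)
653*(-140) + r = 653*(-140) + I*√658 = -91420 + I*√658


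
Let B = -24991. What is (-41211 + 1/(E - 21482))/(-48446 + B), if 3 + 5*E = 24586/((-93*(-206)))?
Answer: 14133955824623/25186365599486 ≈ 0.56117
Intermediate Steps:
E = -16444/47895 (E = -3/5 + (24586/((-93*(-206))))/5 = -3/5 + (24586/19158)/5 = -3/5 + (24586*(1/19158))/5 = -3/5 + (1/5)*(12293/9579) = -3/5 + 12293/47895 = -16444/47895 ≈ -0.34333)
(-41211 + 1/(E - 21482))/(-48446 + B) = (-41211 + 1/(-16444/47895 - 21482))/(-48446 - 24991) = (-41211 + 1/(-1028896834/47895))/(-73437) = (-41211 - 47895/1028896834)*(-1/73437) = -42401867473869/1028896834*(-1/73437) = 14133955824623/25186365599486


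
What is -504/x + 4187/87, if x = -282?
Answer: 204097/4089 ≈ 49.914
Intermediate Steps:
-504/x + 4187/87 = -504/(-282) + 4187/87 = -504*(-1/282) + 4187*(1/87) = 84/47 + 4187/87 = 204097/4089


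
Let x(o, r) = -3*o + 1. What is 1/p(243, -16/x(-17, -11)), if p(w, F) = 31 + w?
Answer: 1/274 ≈ 0.0036496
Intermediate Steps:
x(o, r) = 1 - 3*o
1/p(243, -16/x(-17, -11)) = 1/(31 + 243) = 1/274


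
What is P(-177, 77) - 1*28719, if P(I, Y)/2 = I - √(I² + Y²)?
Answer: -29073 - 2*√37258 ≈ -29459.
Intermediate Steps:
P(I, Y) = -2*√(I² + Y²) + 2*I (P(I, Y) = 2*(I - √(I² + Y²)) = -2*√(I² + Y²) + 2*I)
P(-177, 77) - 1*28719 = (-2*√((-177)² + 77²) + 2*(-177)) - 1*28719 = (-2*√(31329 + 5929) - 354) - 28719 = (-2*√37258 - 354) - 28719 = (-354 - 2*√37258) - 28719 = -29073 - 2*√37258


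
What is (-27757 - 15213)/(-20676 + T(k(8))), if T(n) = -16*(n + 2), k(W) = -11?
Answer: 21485/10266 ≈ 2.0928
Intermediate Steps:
T(n) = -32 - 16*n (T(n) = -16*(2 + n) = -32 - 16*n)
(-27757 - 15213)/(-20676 + T(k(8))) = (-27757 - 15213)/(-20676 + (-32 - 16*(-11))) = -42970/(-20676 + (-32 + 176)) = -42970/(-20676 + 144) = -42970/(-20532) = -42970*(-1/20532) = 21485/10266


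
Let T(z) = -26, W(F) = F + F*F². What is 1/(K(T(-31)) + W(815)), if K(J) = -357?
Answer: 1/541343833 ≈ 1.8473e-9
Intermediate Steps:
W(F) = F + F³
1/(K(T(-31)) + W(815)) = 1/(-357 + (815 + 815³)) = 1/(-357 + (815 + 541343375)) = 1/(-357 + 541344190) = 1/541343833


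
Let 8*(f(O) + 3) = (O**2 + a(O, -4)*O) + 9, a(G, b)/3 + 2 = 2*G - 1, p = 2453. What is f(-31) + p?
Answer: 26615/8 ≈ 3326.9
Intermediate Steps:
a(G, b) = -9 + 6*G (a(G, b) = -6 + 3*(2*G - 1) = -6 + 3*(-1 + 2*G) = -6 + (-3 + 6*G) = -9 + 6*G)
f(O) = -15/8 + O**2/8 + O*(-9 + 6*O)/8 (f(O) = -3 + ((O**2 + (-9 + 6*O)*O) + 9)/8 = -3 + ((O**2 + O*(-9 + 6*O)) + 9)/8 = -3 + (9 + O**2 + O*(-9 + 6*O))/8 = -3 + (9/8 + O**2/8 + O*(-9 + 6*O)/8) = -15/8 + O**2/8 + O*(-9 + 6*O)/8)
f(-31) + p = (-15/8 - 9/8*(-31) + (7/8)*(-31)**2) + 2453 = (-15/8 + 279/8 + (7/8)*961) + 2453 = (-15/8 + 279/8 + 6727/8) + 2453 = 6991/8 + 2453 = 26615/8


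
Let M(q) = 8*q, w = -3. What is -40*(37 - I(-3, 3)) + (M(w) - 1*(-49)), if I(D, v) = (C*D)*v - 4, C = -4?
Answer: -175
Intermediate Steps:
I(D, v) = -4 - 4*D*v (I(D, v) = (-4*D)*v - 4 = -4*D*v - 4 = -4 - 4*D*v)
-40*(37 - I(-3, 3)) + (M(w) - 1*(-49)) = -40*(37 - (-4 - 4*(-3)*3)) + (8*(-3) - 1*(-49)) = -40*(37 - (-4 + 36)) + (-24 + 49) = -40*(37 - 1*32) + 25 = -40*(37 - 32) + 25 = -40*5 + 25 = -200 + 25 = -175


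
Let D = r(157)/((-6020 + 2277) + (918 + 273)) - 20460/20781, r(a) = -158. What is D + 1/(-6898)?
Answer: -28131314489/30485200548 ≈ -0.92279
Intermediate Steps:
D = -8155087/8838852 (D = -158/((-6020 + 2277) + (918 + 273)) - 20460/20781 = -158/(-3743 + 1191) - 20460*1/20781 = -158/(-2552) - 6820/6927 = -158*(-1/2552) - 6820/6927 = 79/1276 - 6820/6927 = -8155087/8838852 ≈ -0.92264)
D + 1/(-6898) = -8155087/8838852 + 1/(-6898) = -8155087/8838852 - 1/6898 = -28131314489/30485200548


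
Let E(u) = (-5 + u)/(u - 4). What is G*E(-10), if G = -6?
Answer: -45/7 ≈ -6.4286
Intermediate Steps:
E(u) = (-5 + u)/(-4 + u)
G*E(-10) = -6*(-5 - 10)/(-4 - 10) = -6*(-15)/(-14) = -(-3)*(-15)/7 = -6*15/14 = -45/7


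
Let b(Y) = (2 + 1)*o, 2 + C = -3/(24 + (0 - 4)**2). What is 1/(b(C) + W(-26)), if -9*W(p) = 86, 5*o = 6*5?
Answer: 9/76 ≈ 0.11842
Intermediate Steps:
o = 6 (o = (6*5)/5 = (1/5)*30 = 6)
W(p) = -86/9 (W(p) = -1/9*86 = -86/9)
C = -83/40 (C = -2 - 3/(24 + (0 - 4)**2) = -2 - 3/(24 + (-4)**2) = -2 - 3/(24 + 16) = -2 - 3/40 = -83/40 ≈ -2.0750)
b(Y) = 18 (b(Y) = (2 + 1)*6 = 3*6 = 18)
1/(b(C) + W(-26)) = 1/(18 - 86/9) = 1/(76/9) = 9/76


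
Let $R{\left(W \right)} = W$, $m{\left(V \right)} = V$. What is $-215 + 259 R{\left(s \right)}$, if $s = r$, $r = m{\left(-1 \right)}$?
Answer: $-474$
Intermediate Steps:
$r = -1$
$s = -1$
$-215 + 259 R{\left(s \right)} = -215 + 259 \left(-1\right) = -215 - 259 = -474$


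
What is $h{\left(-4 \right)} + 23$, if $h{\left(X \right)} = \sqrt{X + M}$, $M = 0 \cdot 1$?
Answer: $23 + 2 i \approx 23.0 + 2.0 i$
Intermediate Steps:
$M = 0$
$h{\left(X \right)} = \sqrt{X}$ ($h{\left(X \right)} = \sqrt{X + 0} = \sqrt{X}$)
$h{\left(-4 \right)} + 23 = \sqrt{-4} + 23 = 2 i + 23 = 23 + 2 i$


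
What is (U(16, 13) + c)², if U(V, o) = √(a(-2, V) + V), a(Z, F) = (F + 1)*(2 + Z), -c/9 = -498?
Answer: 20124196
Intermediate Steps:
c = 4482 (c = -9*(-498) = 4482)
a(Z, F) = (1 + F)*(2 + Z)
U(V, o) = √V (U(V, o) = √((2 - 2 + 2*V + V*(-2)) + V) = √((2 - 2 + 2*V - 2*V) + V) = √(0 + V) = √V)
(U(16, 13) + c)² = (√16 + 4482)² = (4 + 4482)² = 4486² = 20124196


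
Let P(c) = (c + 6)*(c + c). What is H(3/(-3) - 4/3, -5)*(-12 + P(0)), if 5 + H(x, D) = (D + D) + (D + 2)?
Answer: 216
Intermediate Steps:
P(c) = 2*c*(6 + c) (P(c) = (6 + c)*(2*c) = 2*c*(6 + c))
H(x, D) = -3 + 3*D (H(x, D) = -5 + ((D + D) + (D + 2)) = -5 + (2*D + (2 + D)) = -5 + (2 + 3*D) = -3 + 3*D)
H(3/(-3) - 4/3, -5)*(-12 + P(0)) = (-3 + 3*(-5))*(-12 + 2*0*(6 + 0)) = (-3 - 15)*(-12 + 2*0*6) = -18*(-12 + 0) = -18*(-12) = 216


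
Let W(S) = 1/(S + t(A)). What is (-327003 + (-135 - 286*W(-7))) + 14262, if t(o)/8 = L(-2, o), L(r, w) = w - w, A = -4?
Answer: -2189846/7 ≈ -3.1284e+5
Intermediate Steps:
L(r, w) = 0
t(o) = 0 (t(o) = 8*0 = 0)
W(S) = 1/S (W(S) = 1/(S + 0) = 1/S)
(-327003 + (-135 - 286*W(-7))) + 14262 = (-327003 + (-135 - 286/(-7))) + 14262 = (-327003 + (-135 - 286*(-1/7))) + 14262 = (-327003 + (-135 + 286/7)) + 14262 = (-327003 - 659/7) + 14262 = -2289680/7 + 14262 = -2189846/7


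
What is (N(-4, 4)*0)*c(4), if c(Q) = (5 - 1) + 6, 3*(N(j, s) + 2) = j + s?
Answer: 0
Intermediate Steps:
N(j, s) = -2 + j/3 + s/3 (N(j, s) = -2 + (j + s)/3 = -2 + (j/3 + s/3) = -2 + j/3 + s/3)
c(Q) = 10 (c(Q) = 4 + 6 = 10)
(N(-4, 4)*0)*c(4) = ((-2 + (1/3)*(-4) + (1/3)*4)*0)*10 = ((-2 - 4/3 + 4/3)*0)*10 = -2*0*10 = 0*10 = 0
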